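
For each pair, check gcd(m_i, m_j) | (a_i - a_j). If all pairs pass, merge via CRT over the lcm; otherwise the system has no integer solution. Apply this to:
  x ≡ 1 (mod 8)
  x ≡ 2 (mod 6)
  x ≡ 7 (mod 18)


Moduli 8, 6, 18 are not pairwise coprime, so CRT works modulo lcm(m_i) when all pairwise compatibility conditions hold.
Pairwise compatibility: gcd(m_i, m_j) must divide a_i - a_j for every pair.
Merge one congruence at a time:
  Start: x ≡ 1 (mod 8).
  Combine with x ≡ 2 (mod 6): gcd(8, 6) = 2, and 2 - 1 = 1 is NOT divisible by 2.
    ⇒ system is inconsistent (no integer solution).

No solution (the system is inconsistent).


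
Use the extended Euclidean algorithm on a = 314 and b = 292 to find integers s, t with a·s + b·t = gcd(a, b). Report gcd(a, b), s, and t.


Euclidean algorithm on (314, 292) — divide until remainder is 0:
  314 = 1 · 292 + 22
  292 = 13 · 22 + 6
  22 = 3 · 6 + 4
  6 = 1 · 4 + 2
  4 = 2 · 2 + 0
gcd(314, 292) = 2.
Track Bezout coefficients alongside the remainders: start with r₀ = 314 = a·1 + b·0 (s = 1, t = 0) and r₁ = 292 = a·0 + b·1 (s = 0, t = 1); each new remainder r_{k+1} = r_{k-1} − q_k·r_k inherits s_{k+1} = s_{k-1} − q_k·s_k, t_{k+1} = t_{k-1} − q_k·t_k, so r_k = a·s_k + b·t_k at every step:
  q = 1: r = 22, s = 1 − 1·0 = 1, t = 0 − 1·1 = -1  (check: 314·1 + 292·(-1) = 22)
  q = 13: r = 6, s = 0 − 13·1 = -13, t = 1 − 13·(-1) = 14  (check: 314·(-13) + 292·14 = 6)
  q = 3: r = 4, s = 1 − 3·(-13) = 40, t = -1 − 3·14 = -43  (check: 314·40 + 292·(-43) = 4)
  q = 1: r = 2, s = -13 − 1·40 = -53, t = 14 − 1·(-43) = 57  (check: 314·(-53) + 292·57 = 2)
The row with r = 2 (the gcd) gives the Bezout coefficients s = -53, t = 57.
Result: 314 · (-53) + 292 · (57) = 2.

gcd(314, 292) = 2; s = -53, t = 57 (check: 314·(-53) + 292·57 = 2).


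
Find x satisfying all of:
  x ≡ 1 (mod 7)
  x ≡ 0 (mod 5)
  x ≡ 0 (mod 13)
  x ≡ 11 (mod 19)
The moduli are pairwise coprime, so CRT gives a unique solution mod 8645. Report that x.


Product of moduli M = 7 · 5 · 13 · 19 = 8645.
Merge one congruence at a time:
  Start: x ≡ 1 (mod 7).
  Combine with x ≡ 0 (mod 5); new modulus lcm = 35.
    Write x = 1 + 7·t and substitute into x ≡ 0 (mod 5): 7·t ≡ 0 − 1 = -1 (mod 5).
    Reduce coefficients mod 5: 2·t ≡ 4 (mod 5).
    The inverse of 2 mod 5 is 3 (since 2·3 = 6 = 1·5 + 1), so t ≡ 3·4 = 12 ≡ 2 (mod 5).
    Then x = 1 + 7·2 = 15, valid modulo lcm(7, 5) = 35: x ≡ 15 (mod 35).
  Combine with x ≡ 0 (mod 13); new modulus lcm = 455.
    Write x = 15 + 35·t and substitute into x ≡ 0 (mod 13): 35·t ≡ 0 − 15 = -15 (mod 13).
    Reduce coefficients mod 13: 9·t ≡ 11 (mod 13).
    The inverse of 9 mod 13 is 3 (since 9·3 = 27 = 2·13 + 1), so t ≡ 3·11 = 33 ≡ 7 (mod 13).
    Then x = 15 + 35·7 = 260, valid modulo lcm(35, 13) = 455: x ≡ 260 (mod 455).
  Combine with x ≡ 11 (mod 19); new modulus lcm = 8645.
    Write x = 260 + 455·t and substitute into x ≡ 11 (mod 19): 455·t ≡ 11 − 260 = -249 (mod 19).
    Reduce coefficients mod 19: 18·t ≡ 17 (mod 19).
    The inverse of 18 mod 19 is 18 (since 18·18 = 324 = 17·19 + 1), so t ≡ 18·17 = 306 ≡ 2 (mod 19).
    Then x = 260 + 455·2 = 1170, valid modulo lcm(455, 19) = 8645: x ≡ 1170 (mod 8645).
Verify against each original: 1170 mod 7 = 1, 1170 mod 5 = 0, 1170 mod 13 = 0, 1170 mod 19 = 11.

x ≡ 1170 (mod 8645).


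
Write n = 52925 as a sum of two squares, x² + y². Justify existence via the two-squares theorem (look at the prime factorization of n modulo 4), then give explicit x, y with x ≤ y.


Step 1: Factor n = 52925 = 5^2 · 29 · 73.
Step 2: Check the mod-4 condition on each prime factor: 5 ≡ 1 (mod 4), exponent 2; 29 ≡ 1 (mod 4), exponent 1; 73 ≡ 1 (mod 4), exponent 1.
All primes ≡ 3 (mod 4) appear to even exponent (or don't appear), so by the two-squares theorem n IS expressible as a sum of two squares.
Step 3: Build a representation. Group n = k² · m with k = 5 and m = 29 · 73 = 2117 (a product of primes ≡ 1 (mod 4)); a representation of m scales to one of n via (k·x)² + (k·y)² = k²(x² + y²). Each prime p ≡ 1 (mod 4) is itself a sum of two squares; find a² by testing p − a² for a perfect square:
  29: 29 − 1² = 28, 29 − 2² = 25 = 5² ⇒ 29 = 2² + 5².
  73: 73 − 1² = 72, 73 − 2² = 69, 73 − 3² = 64 = 8² ⇒ 73 = 3² + 8².
  Combine using the Brahmagupta–Fibonacci identity (a² + b²)(c² + d²) = (ac − bd)² + (ad + bc)² = (ac + bd)² + (ad − bc)²:
  29 · 73 = 2117: from (2² + 5²)(3² + 8²), take (2·3 − 5·8, 2·8 + 5·3) = (6 − 40, 16 + 15) = (-34, 31); dropping signs (only squares matter) gives (34, 31); check 34² + 31² = 1156 + 961 = 2117 ✓.
  Scale by k = 5: (5·34, 5·31) = (170, 155).
Step 4: Order so x ≤ y and verify: 155² + 170² = 24025 + 28900 = 52925 = n. ✓

n = 52925 = 155² + 170² (one valid representation with x ≤ y).


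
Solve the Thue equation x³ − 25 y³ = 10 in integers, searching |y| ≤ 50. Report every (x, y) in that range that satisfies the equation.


The equation is x³ - 25y³ = 10. For fixed y, x³ = 25·y³ + 10, so a solution requires the RHS to be a perfect cube.
Strategy: iterate y from -50 to 50, compute RHS = 25·y³ + 10, and check whether it is a (positive or negative) perfect cube.
Check small values of y:
  y = 0: RHS = 10 is not a perfect cube.
  y = 1: RHS = 35 is not a perfect cube.
  y = -1: RHS = -15 is not a perfect cube.
  y = 2: RHS = 210 is not a perfect cube.
  y = -2: RHS = -190 is not a perfect cube.
  y = 3: RHS = 685 is not a perfect cube.
  y = -3: RHS = -665 is not a perfect cube.
Continuing the search up to |y| = 50 finds no solutions either.
No (x, y) in the scanned range satisfies the equation.

No integer solutions with |y| ≤ 50.


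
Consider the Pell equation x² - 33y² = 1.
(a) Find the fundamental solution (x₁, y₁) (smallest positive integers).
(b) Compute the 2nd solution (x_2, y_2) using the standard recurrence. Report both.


Step 1: Find the fundamental solution (x₁, y₁) of x² - 33y² = 1.
  Expand √33 as a continued fraction. a₀ = ⌊√33⌋ = 5; iterate m_{k+1} = d_k·a_k − m_k, d_{k+1} = (33 − m_{k+1}²)/d_k, a_{k+1} = ⌊(a₀ + m_{k+1})/d_{k+1}⌋ (starting m₀ = 0, d₀ = 1), with convergents p_k = a_k·p_{k-1} + p_{k-2}, q_k = a_k·q_{k-1} + q_{k-2} (p₋₁ = 1, q₋₁ = 0):
  k = 0: a₀ = 5; p₀/q₀ = 5/1; p₀² − 33·q₀² = 25 − 33 = -8.
  k = 1: m = 5, d = 8, a = ⌊(5 + 5)/8⌋ = 1; p/q = (1·5 + 1)/(1·1 + 0) = 6/1; p² − 33·q² = 36 − 33 = 3.
  k = 2: m = 3, d = 3, a = ⌊(5 + 3)/3⌋ = 2; p/q = (2·6 + 5)/(2·1 + 1) = 17/3; p² − 33·q² = 289 − 297 = -8.
  k = 3: m = 3, d = 8, a = ⌊(5 + 3)/8⌋ = 1; p/q = (1·17 + 6)/(1·3 + 1) = 23/4; p² − 33·q² = 529 − 528 = 1.
  The first convergent with p² − 33·q² = 1 gives the fundamental solution (x₁, y₁) = (23, 4).
Step 2: Apply the recurrence (x_{n+1}, y_{n+1}) = (x₁x_n + 33y₁y_n, x₁y_n + y₁x_n) repeatedly.
  From (x_1, y_1) = (23, 4): x_2 = 23·23 + 33·4·4 = 1057; y_2 = 23·4 + 4·23 = 184.
Step 3: Verify x_2² - 33·y_2² = 1117249 - 1117248 = 1 (should be 1). ✓

(x_1, y_1) = (23, 4); (x_2, y_2) = (1057, 184).


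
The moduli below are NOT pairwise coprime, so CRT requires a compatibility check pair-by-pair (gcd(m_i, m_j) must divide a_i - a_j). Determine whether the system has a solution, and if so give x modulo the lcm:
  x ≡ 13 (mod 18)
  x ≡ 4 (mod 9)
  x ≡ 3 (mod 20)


Moduli 18, 9, 20 are not pairwise coprime, so CRT works modulo lcm(m_i) when all pairwise compatibility conditions hold.
Pairwise compatibility: gcd(m_i, m_j) must divide a_i - a_j for every pair.
Merge one congruence at a time:
  Start: x ≡ 13 (mod 18).
  Combine with x ≡ 4 (mod 9): gcd(18, 9) = 9; 4 - 13 = -9, which IS divisible by 9, so compatible.
    Write x = 13 + 18·t and substitute into x ≡ 4 (mod 9): 18·t ≡ 4 − 13 = -9 (mod 9).
    Divide the congruence (and modulus) by g = 9: 2·t ≡ -1 (mod 1).
    Modulo 1 every t works; take t = 0.
    Then x = 13 + 18·0 = 13, valid modulo lcm(18, 9) = 18: x ≡ 13 (mod 18).
  Combine with x ≡ 3 (mod 20): gcd(18, 20) = 2; 3 - 13 = -10, which IS divisible by 2, so compatible.
    Write x = 13 + 18·t and substitute into x ≡ 3 (mod 20): 18·t ≡ 3 − 13 = -10 (mod 20).
    Divide the congruence (and modulus) by g = 2: 9·t ≡ -5 (mod 10).
    Reduce coefficients mod 10: 9·t ≡ 5 (mod 10).
    The inverse of 9 mod 10 is 9 (since 9·9 = 81 = 8·10 + 1), so t ≡ 9·5 = 45 ≡ 5 (mod 10).
    Then x = 13 + 18·5 = 103, valid modulo lcm(18, 20) = 180: x ≡ 103 (mod 180).
Verify: 103 mod 18 = 13, 103 mod 9 = 4, 103 mod 20 = 3.

x ≡ 103 (mod 180).


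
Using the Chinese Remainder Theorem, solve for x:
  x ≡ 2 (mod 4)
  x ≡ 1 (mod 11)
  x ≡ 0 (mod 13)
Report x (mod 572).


Moduli 4, 11, 13 are pairwise coprime; by CRT there is a unique solution modulo M = 4 · 11 · 13 = 572.
Solve pairwise, accumulating the modulus:
  Start with x ≡ 2 (mod 4).
  Combine with x ≡ 1 (mod 11): since gcd(4, 11) = 1, we get a unique residue mod 44.
    Write x = 2 + 4·t and substitute into x ≡ 1 (mod 11): 4·t ≡ 1 − 2 = -1 (mod 11).
    Reduce coefficients mod 11: 4·t ≡ 10 (mod 11).
    The inverse of 4 mod 11 is 3 (since 4·3 = 12 = 1·11 + 1), so t ≡ 3·10 = 30 ≡ 8 (mod 11).
    Then x = 2 + 4·8 = 34, valid modulo lcm(4, 11) = 44: x ≡ 34 (mod 44).
  Combine with x ≡ 0 (mod 13): since gcd(44, 13) = 1, we get a unique residue mod 572.
    Write x = 34 + 44·t and substitute into x ≡ 0 (mod 13): 44·t ≡ 0 − 34 = -34 (mod 13).
    Reduce coefficients mod 13: 5·t ≡ 5 (mod 13).
    The inverse of 5 mod 13 is 8 (since 5·8 = 40 = 3·13 + 1), so t ≡ 8·5 = 40 ≡ 1 (mod 13).
    Then x = 34 + 44·1 = 78, valid modulo lcm(44, 13) = 572: x ≡ 78 (mod 572).
Verify: 78 mod 4 = 2 ✓, 78 mod 11 = 1 ✓, 78 mod 13 = 0 ✓.

x ≡ 78 (mod 572).


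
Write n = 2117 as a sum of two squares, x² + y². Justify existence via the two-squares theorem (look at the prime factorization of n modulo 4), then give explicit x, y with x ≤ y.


Step 1: Factor n = 2117 = 29 · 73.
Step 2: Check the mod-4 condition on each prime factor: 29 ≡ 1 (mod 4), exponent 1; 73 ≡ 1 (mod 4), exponent 1.
All primes ≡ 3 (mod 4) appear to even exponent (or don't appear), so by the two-squares theorem n IS expressible as a sum of two squares.
Step 3: Build a representation. Here n = 29 · 73 is a product of primes ≡ 1 (mod 4). Each prime p ≡ 1 (mod 4) is itself a sum of two squares; find a² by testing p − a² for a perfect square:
  29: 29 − 1² = 28, 29 − 2² = 25 = 5² ⇒ 29 = 2² + 5².
  73: 73 − 1² = 72, 73 − 2² = 69, 73 − 3² = 64 = 8² ⇒ 73 = 3² + 8².
  Combine using the Brahmagupta–Fibonacci identity (a² + b²)(c² + d²) = (ac − bd)² + (ad + bc)² = (ac + bd)² + (ad − bc)²:
  29 · 73 = 2117: from (2² + 5²)(3² + 8²), take (2·3 − 5·8, 2·8 + 5·3) = (6 − 40, 16 + 15) = (-34, 31); dropping signs (only squares matter) gives (34, 31); check 34² + 31² = 1156 + 961 = 2117 ✓.
Step 4: Order so x ≤ y and verify: 31² + 34² = 961 + 1156 = 2117 = n. ✓

n = 2117 = 31² + 34² (one valid representation with x ≤ y).


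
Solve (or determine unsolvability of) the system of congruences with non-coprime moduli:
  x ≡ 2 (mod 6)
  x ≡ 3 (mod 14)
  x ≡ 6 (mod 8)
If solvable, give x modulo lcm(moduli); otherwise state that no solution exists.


Moduli 6, 14, 8 are not pairwise coprime, so CRT works modulo lcm(m_i) when all pairwise compatibility conditions hold.
Pairwise compatibility: gcd(m_i, m_j) must divide a_i - a_j for every pair.
Merge one congruence at a time:
  Start: x ≡ 2 (mod 6).
  Combine with x ≡ 3 (mod 14): gcd(6, 14) = 2, and 3 - 2 = 1 is NOT divisible by 2.
    ⇒ system is inconsistent (no integer solution).

No solution (the system is inconsistent).


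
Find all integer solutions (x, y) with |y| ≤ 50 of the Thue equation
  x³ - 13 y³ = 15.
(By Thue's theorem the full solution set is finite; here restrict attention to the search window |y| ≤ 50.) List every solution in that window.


The equation is x³ - 13y³ = 15. For fixed y, x³ = 13·y³ + 15, so a solution requires the RHS to be a perfect cube.
Strategy: iterate y from -50 to 50, compute RHS = 13·y³ + 15, and check whether it is a (positive or negative) perfect cube.
Check small values of y:
  y = 0: RHS = 15 is not a perfect cube.
  y = 1: RHS = 28 is not a perfect cube.
  y = -1: RHS = 2 is not a perfect cube.
  y = 2: RHS = 119 is not a perfect cube.
  y = -2: RHS = -89 is not a perfect cube.
  y = 3: RHS = 366 is not a perfect cube.
  y = -3: RHS = -336 is not a perfect cube.
Continuing the search up to |y| = 50 finds no solutions either.
No (x, y) in the scanned range satisfies the equation.

No integer solutions with |y| ≤ 50.


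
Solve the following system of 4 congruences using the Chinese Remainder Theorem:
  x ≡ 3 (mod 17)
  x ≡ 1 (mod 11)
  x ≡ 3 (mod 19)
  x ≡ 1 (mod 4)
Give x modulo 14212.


Product of moduli M = 17 · 11 · 19 · 4 = 14212.
Merge one congruence at a time:
  Start: x ≡ 3 (mod 17).
  Combine with x ≡ 1 (mod 11); new modulus lcm = 187.
    Write x = 3 + 17·t and substitute into x ≡ 1 (mod 11): 17·t ≡ 1 − 3 = -2 (mod 11).
    Reduce coefficients mod 11: 6·t ≡ 9 (mod 11).
    The inverse of 6 mod 11 is 2 (since 6·2 = 12 = 1·11 + 1), so t ≡ 2·9 = 18 ≡ 7 (mod 11).
    Then x = 3 + 17·7 = 122, valid modulo lcm(17, 11) = 187: x ≡ 122 (mod 187).
  Combine with x ≡ 3 (mod 19); new modulus lcm = 3553.
    Write x = 122 + 187·t and substitute into x ≡ 3 (mod 19): 187·t ≡ 3 − 122 = -119 (mod 19).
    Reduce coefficients mod 19: 16·t ≡ 14 (mod 19).
    The inverse of 16 mod 19 is 6 (since 16·6 = 96 = 5·19 + 1), so t ≡ 6·14 = 84 ≡ 8 (mod 19).
    Then x = 122 + 187·8 = 1618, valid modulo lcm(187, 19) = 3553: x ≡ 1618 (mod 3553).
  Combine with x ≡ 1 (mod 4); new modulus lcm = 14212.
    Write x = 1618 + 3553·t and substitute into x ≡ 1 (mod 4): 3553·t ≡ 1 − 1618 = -1617 (mod 4).
    Reduce coefficients mod 4: 1·t ≡ 3 (mod 4).
    So t ≡ 3 (mod 4).
    Then x = 1618 + 3553·3 = 12277, valid modulo lcm(3553, 4) = 14212: x ≡ 12277 (mod 14212).
Verify against each original: 12277 mod 17 = 3, 12277 mod 11 = 1, 12277 mod 19 = 3, 12277 mod 4 = 1.

x ≡ 12277 (mod 14212).


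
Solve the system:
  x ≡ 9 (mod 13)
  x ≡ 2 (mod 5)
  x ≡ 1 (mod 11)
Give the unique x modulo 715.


Moduli 13, 5, 11 are pairwise coprime; by CRT there is a unique solution modulo M = 13 · 5 · 11 = 715.
Solve pairwise, accumulating the modulus:
  Start with x ≡ 9 (mod 13).
  Combine with x ≡ 2 (mod 5): since gcd(13, 5) = 1, we get a unique residue mod 65.
    Write x = 9 + 13·t and substitute into x ≡ 2 (mod 5): 13·t ≡ 2 − 9 = -7 (mod 5).
    Reduce coefficients mod 5: 3·t ≡ 3 (mod 5).
    The inverse of 3 mod 5 is 2 (since 3·2 = 6 = 1·5 + 1), so t ≡ 2·3 = 6 ≡ 1 (mod 5).
    Then x = 9 + 13·1 = 22, valid modulo lcm(13, 5) = 65: x ≡ 22 (mod 65).
  Combine with x ≡ 1 (mod 11): since gcd(65, 11) = 1, we get a unique residue mod 715.
    Write x = 22 + 65·t and substitute into x ≡ 1 (mod 11): 65·t ≡ 1 − 22 = -21 (mod 11).
    Reduce coefficients mod 11: 10·t ≡ 1 (mod 11).
    The inverse of 10 mod 11 is 10 (since 10·10 = 100 = 9·11 + 1), so t ≡ 10·1 = 10 ≡ 10 (mod 11).
    Then x = 22 + 65·10 = 672, valid modulo lcm(65, 11) = 715: x ≡ 672 (mod 715).
Verify: 672 mod 13 = 9 ✓, 672 mod 5 = 2 ✓, 672 mod 11 = 1 ✓.

x ≡ 672 (mod 715).


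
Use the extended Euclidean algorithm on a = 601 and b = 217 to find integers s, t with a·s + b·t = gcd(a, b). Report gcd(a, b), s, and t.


Euclidean algorithm on (601, 217) — divide until remainder is 0:
  601 = 2 · 217 + 167
  217 = 1 · 167 + 50
  167 = 3 · 50 + 17
  50 = 2 · 17 + 16
  17 = 1 · 16 + 1
  16 = 16 · 1 + 0
gcd(601, 217) = 1.
Track Bezout coefficients alongside the remainders: start with r₀ = 601 = a·1 + b·0 (s = 1, t = 0) and r₁ = 217 = a·0 + b·1 (s = 0, t = 1); each new remainder r_{k+1} = r_{k-1} − q_k·r_k inherits s_{k+1} = s_{k-1} − q_k·s_k, t_{k+1} = t_{k-1} − q_k·t_k, so r_k = a·s_k + b·t_k at every step:
  q = 2: r = 167, s = 1 − 2·0 = 1, t = 0 − 2·1 = -2  (check: 601·1 + 217·(-2) = 167)
  q = 1: r = 50, s = 0 − 1·1 = -1, t = 1 − 1·(-2) = 3  (check: 601·(-1) + 217·3 = 50)
  q = 3: r = 17, s = 1 − 3·(-1) = 4, t = -2 − 3·3 = -11  (check: 601·4 + 217·(-11) = 17)
  q = 2: r = 16, s = -1 − 2·4 = -9, t = 3 − 2·(-11) = 25  (check: 601·(-9) + 217·25 = 16)
  q = 1: r = 1, s = 4 − 1·(-9) = 13, t = -11 − 1·25 = -36  (check: 601·13 + 217·(-36) = 1)
The row with r = 1 (the gcd) gives the Bezout coefficients s = 13, t = -36.
Result: 601 · (13) + 217 · (-36) = 1.

gcd(601, 217) = 1; s = 13, t = -36 (check: 601·13 + 217·(-36) = 1).


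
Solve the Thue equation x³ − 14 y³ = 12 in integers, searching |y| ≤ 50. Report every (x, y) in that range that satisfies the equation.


The equation is x³ - 14y³ = 12. For fixed y, x³ = 14·y³ + 12, so a solution requires the RHS to be a perfect cube.
Strategy: iterate y from -50 to 50, compute RHS = 14·y³ + 12, and check whether it is a (positive or negative) perfect cube.
Check small values of y:
  y = 0: RHS = 12 is not a perfect cube.
  y = 1: RHS = 26 is not a perfect cube.
  y = -1: RHS = -2 is not a perfect cube.
  y = 2: RHS = 124 is not a perfect cube.
  y = -2: RHS = -100 is not a perfect cube.
  y = 3: RHS = 390 is not a perfect cube.
  y = -3: RHS = -366 is not a perfect cube.
Continuing the search up to |y| = 50 finds no solutions either.
No (x, y) in the scanned range satisfies the equation.

No integer solutions with |y| ≤ 50.


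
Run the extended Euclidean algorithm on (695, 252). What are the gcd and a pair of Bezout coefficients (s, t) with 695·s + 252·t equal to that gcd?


Euclidean algorithm on (695, 252) — divide until remainder is 0:
  695 = 2 · 252 + 191
  252 = 1 · 191 + 61
  191 = 3 · 61 + 8
  61 = 7 · 8 + 5
  8 = 1 · 5 + 3
  5 = 1 · 3 + 2
  3 = 1 · 2 + 1
  2 = 2 · 1 + 0
gcd(695, 252) = 1.
Track Bezout coefficients alongside the remainders: start with r₀ = 695 = a·1 + b·0 (s = 1, t = 0) and r₁ = 252 = a·0 + b·1 (s = 0, t = 1); each new remainder r_{k+1} = r_{k-1} − q_k·r_k inherits s_{k+1} = s_{k-1} − q_k·s_k, t_{k+1} = t_{k-1} − q_k·t_k, so r_k = a·s_k + b·t_k at every step:
  q = 2: r = 191, s = 1 − 2·0 = 1, t = 0 − 2·1 = -2  (check: 695·1 + 252·(-2) = 191)
  q = 1: r = 61, s = 0 − 1·1 = -1, t = 1 − 1·(-2) = 3  (check: 695·(-1) + 252·3 = 61)
  q = 3: r = 8, s = 1 − 3·(-1) = 4, t = -2 − 3·3 = -11  (check: 695·4 + 252·(-11) = 8)
  q = 7: r = 5, s = -1 − 7·4 = -29, t = 3 − 7·(-11) = 80  (check: 695·(-29) + 252·80 = 5)
  q = 1: r = 3, s = 4 − 1·(-29) = 33, t = -11 − 1·80 = -91  (check: 695·33 + 252·(-91) = 3)
  q = 1: r = 2, s = -29 − 1·33 = -62, t = 80 − 1·(-91) = 171  (check: 695·(-62) + 252·171 = 2)
  q = 1: r = 1, s = 33 − 1·(-62) = 95, t = -91 − 1·171 = -262  (check: 695·95 + 252·(-262) = 1)
The row with r = 1 (the gcd) gives the Bezout coefficients s = 95, t = -262.
Result: 695 · (95) + 252 · (-262) = 1.

gcd(695, 252) = 1; s = 95, t = -262 (check: 695·95 + 252·(-262) = 1).


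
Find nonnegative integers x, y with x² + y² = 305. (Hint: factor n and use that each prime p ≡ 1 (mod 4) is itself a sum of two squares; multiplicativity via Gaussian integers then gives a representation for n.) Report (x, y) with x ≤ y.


Step 1: Factor n = 305 = 5 · 61.
Step 2: Check the mod-4 condition on each prime factor: 5 ≡ 1 (mod 4), exponent 1; 61 ≡ 1 (mod 4), exponent 1.
All primes ≡ 3 (mod 4) appear to even exponent (or don't appear), so by the two-squares theorem n IS expressible as a sum of two squares.
Step 3: Build a representation. Here n = 5 · 61 is a product of primes ≡ 1 (mod 4). Each prime p ≡ 1 (mod 4) is itself a sum of two squares; find a² by testing p − a² for a perfect square:
  5: 5 − 1² = 4 = 2² ⇒ 5 = 1² + 2².
  61: 61 − 1² = 60, 61 − 2² = 57, 61 − 3² = 52, 61 − 4² = 45, 61 − 5² = 36 = 6² ⇒ 61 = 5² + 6².
  Combine using the Brahmagupta–Fibonacci identity (a² + b²)(c² + d²) = (ac − bd)² + (ad + bc)² = (ac + bd)² + (ad − bc)²:
  5 · 61 = 305: from (1² + 2²)(5² + 6²), take (1·5 − 2·6, 1·6 + 2·5) = (5 − 12, 6 + 10) = (-7, 16); dropping signs (only squares matter) gives (7, 16); check 7² + 16² = 49 + 256 = 305 ✓.
Step 4: Order so x ≤ y and verify: 7² + 16² = 49 + 256 = 305 = n. ✓

n = 305 = 7² + 16² (one valid representation with x ≤ y).


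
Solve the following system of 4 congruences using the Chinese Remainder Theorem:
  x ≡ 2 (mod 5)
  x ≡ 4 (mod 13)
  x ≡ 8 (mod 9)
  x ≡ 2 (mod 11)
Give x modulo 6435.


Product of moduli M = 5 · 13 · 9 · 11 = 6435.
Merge one congruence at a time:
  Start: x ≡ 2 (mod 5).
  Combine with x ≡ 4 (mod 13); new modulus lcm = 65.
    Write x = 2 + 5·t and substitute into x ≡ 4 (mod 13): 5·t ≡ 4 − 2 = 2 (mod 13).
    The inverse of 5 mod 13 is 8 (since 5·8 = 40 = 3·13 + 1), so t ≡ 8·2 = 16 ≡ 3 (mod 13).
    Then x = 2 + 5·3 = 17, valid modulo lcm(5, 13) = 65: x ≡ 17 (mod 65).
  Combine with x ≡ 8 (mod 9); new modulus lcm = 585.
    Write x = 17 + 65·t and substitute into x ≡ 8 (mod 9): 65·t ≡ 8 − 17 = -9 (mod 9).
    Reduce coefficients mod 9: 2·t ≡ 0 (mod 9).
    The inverse of 2 mod 9 is 5 (since 2·5 = 10 = 1·9 + 1), so t ≡ 5·0 = 0 ≡ 0 (mod 9).
    Then x = 17 + 65·0 = 17, valid modulo lcm(65, 9) = 585: x ≡ 17 (mod 585).
  Combine with x ≡ 2 (mod 11); new modulus lcm = 6435.
    Write x = 17 + 585·t and substitute into x ≡ 2 (mod 11): 585·t ≡ 2 − 17 = -15 (mod 11).
    Reduce coefficients mod 11: 2·t ≡ 7 (mod 11).
    The inverse of 2 mod 11 is 6 (since 2·6 = 12 = 1·11 + 1), so t ≡ 6·7 = 42 ≡ 9 (mod 11).
    Then x = 17 + 585·9 = 5282, valid modulo lcm(585, 11) = 6435: x ≡ 5282 (mod 6435).
Verify against each original: 5282 mod 5 = 2, 5282 mod 13 = 4, 5282 mod 9 = 8, 5282 mod 11 = 2.

x ≡ 5282 (mod 6435).


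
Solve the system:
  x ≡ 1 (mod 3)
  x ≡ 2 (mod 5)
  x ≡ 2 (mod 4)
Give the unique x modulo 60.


Moduli 3, 5, 4 are pairwise coprime; by CRT there is a unique solution modulo M = 3 · 5 · 4 = 60.
Solve pairwise, accumulating the modulus:
  Start with x ≡ 1 (mod 3).
  Combine with x ≡ 2 (mod 5): since gcd(3, 5) = 1, we get a unique residue mod 15.
    Write x = 1 + 3·t and substitute into x ≡ 2 (mod 5): 3·t ≡ 2 − 1 = 1 (mod 5).
    The inverse of 3 mod 5 is 2 (since 3·2 = 6 = 1·5 + 1), so t ≡ 2·1 = 2 ≡ 2 (mod 5).
    Then x = 1 + 3·2 = 7, valid modulo lcm(3, 5) = 15: x ≡ 7 (mod 15).
  Combine with x ≡ 2 (mod 4): since gcd(15, 4) = 1, we get a unique residue mod 60.
    Write x = 7 + 15·t and substitute into x ≡ 2 (mod 4): 15·t ≡ 2 − 7 = -5 (mod 4).
    Reduce coefficients mod 4: 3·t ≡ 3 (mod 4).
    The inverse of 3 mod 4 is 3 (since 3·3 = 9 = 2·4 + 1), so t ≡ 3·3 = 9 ≡ 1 (mod 4).
    Then x = 7 + 15·1 = 22, valid modulo lcm(15, 4) = 60: x ≡ 22 (mod 60).
Verify: 22 mod 3 = 1 ✓, 22 mod 5 = 2 ✓, 22 mod 4 = 2 ✓.

x ≡ 22 (mod 60).


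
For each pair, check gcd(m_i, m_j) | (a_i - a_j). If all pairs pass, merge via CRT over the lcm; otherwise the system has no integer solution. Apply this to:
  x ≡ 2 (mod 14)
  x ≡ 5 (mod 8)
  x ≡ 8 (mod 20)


Moduli 14, 8, 20 are not pairwise coprime, so CRT works modulo lcm(m_i) when all pairwise compatibility conditions hold.
Pairwise compatibility: gcd(m_i, m_j) must divide a_i - a_j for every pair.
Merge one congruence at a time:
  Start: x ≡ 2 (mod 14).
  Combine with x ≡ 5 (mod 8): gcd(14, 8) = 2, and 5 - 2 = 3 is NOT divisible by 2.
    ⇒ system is inconsistent (no integer solution).

No solution (the system is inconsistent).


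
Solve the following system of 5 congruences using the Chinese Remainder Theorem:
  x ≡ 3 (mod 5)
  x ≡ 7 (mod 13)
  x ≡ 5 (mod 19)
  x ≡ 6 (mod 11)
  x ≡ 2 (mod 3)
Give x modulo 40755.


Product of moduli M = 5 · 13 · 19 · 11 · 3 = 40755.
Merge one congruence at a time:
  Start: x ≡ 3 (mod 5).
  Combine with x ≡ 7 (mod 13); new modulus lcm = 65.
    Write x = 3 + 5·t and substitute into x ≡ 7 (mod 13): 5·t ≡ 7 − 3 = 4 (mod 13).
    The inverse of 5 mod 13 is 8 (since 5·8 = 40 = 3·13 + 1), so t ≡ 8·4 = 32 ≡ 6 (mod 13).
    Then x = 3 + 5·6 = 33, valid modulo lcm(5, 13) = 65: x ≡ 33 (mod 65).
  Combine with x ≡ 5 (mod 19); new modulus lcm = 1235.
    Write x = 33 + 65·t and substitute into x ≡ 5 (mod 19): 65·t ≡ 5 − 33 = -28 (mod 19).
    Reduce coefficients mod 19: 8·t ≡ 10 (mod 19).
    The inverse of 8 mod 19 is 12 (since 8·12 = 96 = 5·19 + 1), so t ≡ 12·10 = 120 ≡ 6 (mod 19).
    Then x = 33 + 65·6 = 423, valid modulo lcm(65, 19) = 1235: x ≡ 423 (mod 1235).
  Combine with x ≡ 6 (mod 11); new modulus lcm = 13585.
    Write x = 423 + 1235·t and substitute into x ≡ 6 (mod 11): 1235·t ≡ 6 − 423 = -417 (mod 11).
    Reduce coefficients mod 11: 3·t ≡ 1 (mod 11).
    The inverse of 3 mod 11 is 4 (since 3·4 = 12 = 1·11 + 1), so t ≡ 4·1 = 4 ≡ 4 (mod 11).
    Then x = 423 + 1235·4 = 5363, valid modulo lcm(1235, 11) = 13585: x ≡ 5363 (mod 13585).
  Combine with x ≡ 2 (mod 3); new modulus lcm = 40755.
    Write x = 5363 + 13585·t and substitute into x ≡ 2 (mod 3): 13585·t ≡ 2 − 5363 = -5361 (mod 3).
    Reduce coefficients mod 3: 1·t ≡ 0 (mod 3).
    So t ≡ 0 (mod 3).
    Then x = 5363 + 13585·0 = 5363, valid modulo lcm(13585, 3) = 40755: x ≡ 5363 (mod 40755).
Verify against each original: 5363 mod 5 = 3, 5363 mod 13 = 7, 5363 mod 19 = 5, 5363 mod 11 = 6, 5363 mod 3 = 2.

x ≡ 5363 (mod 40755).


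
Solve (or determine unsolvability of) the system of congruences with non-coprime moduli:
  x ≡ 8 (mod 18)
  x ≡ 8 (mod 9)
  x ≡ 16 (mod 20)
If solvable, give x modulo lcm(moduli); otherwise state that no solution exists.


Moduli 18, 9, 20 are not pairwise coprime, so CRT works modulo lcm(m_i) when all pairwise compatibility conditions hold.
Pairwise compatibility: gcd(m_i, m_j) must divide a_i - a_j for every pair.
Merge one congruence at a time:
  Start: x ≡ 8 (mod 18).
  Combine with x ≡ 8 (mod 9): gcd(18, 9) = 9; 8 - 8 = 0, which IS divisible by 9, so compatible.
    Write x = 8 + 18·t and substitute into x ≡ 8 (mod 9): 18·t ≡ 8 − 8 = 0 (mod 9).
    Divide the congruence (and modulus) by g = 9: 2·t ≡ 0 (mod 1).
    Modulo 1 every t works; take t = 0.
    Then x = 8 + 18·0 = 8, valid modulo lcm(18, 9) = 18: x ≡ 8 (mod 18).
  Combine with x ≡ 16 (mod 20): gcd(18, 20) = 2; 16 - 8 = 8, which IS divisible by 2, so compatible.
    Write x = 8 + 18·t and substitute into x ≡ 16 (mod 20): 18·t ≡ 16 − 8 = 8 (mod 20).
    Divide the congruence (and modulus) by g = 2: 9·t ≡ 4 (mod 10).
    The inverse of 9 mod 10 is 9 (since 9·9 = 81 = 8·10 + 1), so t ≡ 9·4 = 36 ≡ 6 (mod 10).
    Then x = 8 + 18·6 = 116, valid modulo lcm(18, 20) = 180: x ≡ 116 (mod 180).
Verify: 116 mod 18 = 8, 116 mod 9 = 8, 116 mod 20 = 16.

x ≡ 116 (mod 180).


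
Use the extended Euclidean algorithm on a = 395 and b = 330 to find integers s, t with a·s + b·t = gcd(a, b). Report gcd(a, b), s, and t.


Euclidean algorithm on (395, 330) — divide until remainder is 0:
  395 = 1 · 330 + 65
  330 = 5 · 65 + 5
  65 = 13 · 5 + 0
gcd(395, 330) = 5.
Track Bezout coefficients alongside the remainders: start with r₀ = 395 = a·1 + b·0 (s = 1, t = 0) and r₁ = 330 = a·0 + b·1 (s = 0, t = 1); each new remainder r_{k+1} = r_{k-1} − q_k·r_k inherits s_{k+1} = s_{k-1} − q_k·s_k, t_{k+1} = t_{k-1} − q_k·t_k, so r_k = a·s_k + b·t_k at every step:
  q = 1: r = 65, s = 1 − 1·0 = 1, t = 0 − 1·1 = -1  (check: 395·1 + 330·(-1) = 65)
  q = 5: r = 5, s = 0 − 5·1 = -5, t = 1 − 5·(-1) = 6  (check: 395·(-5) + 330·6 = 5)
The row with r = 5 (the gcd) gives the Bezout coefficients s = -5, t = 6.
Result: 395 · (-5) + 330 · (6) = 5.

gcd(395, 330) = 5; s = -5, t = 6 (check: 395·(-5) + 330·6 = 5).


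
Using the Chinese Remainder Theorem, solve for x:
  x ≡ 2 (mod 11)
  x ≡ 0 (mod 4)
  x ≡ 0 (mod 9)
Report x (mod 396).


Moduli 11, 4, 9 are pairwise coprime; by CRT there is a unique solution modulo M = 11 · 4 · 9 = 396.
Solve pairwise, accumulating the modulus:
  Start with x ≡ 2 (mod 11).
  Combine with x ≡ 0 (mod 4): since gcd(11, 4) = 1, we get a unique residue mod 44.
    Write x = 2 + 11·t and substitute into x ≡ 0 (mod 4): 11·t ≡ 0 − 2 = -2 (mod 4).
    Reduce coefficients mod 4: 3·t ≡ 2 (mod 4).
    The inverse of 3 mod 4 is 3 (since 3·3 = 9 = 2·4 + 1), so t ≡ 3·2 = 6 ≡ 2 (mod 4).
    Then x = 2 + 11·2 = 24, valid modulo lcm(11, 4) = 44: x ≡ 24 (mod 44).
  Combine with x ≡ 0 (mod 9): since gcd(44, 9) = 1, we get a unique residue mod 396.
    Write x = 24 + 44·t and substitute into x ≡ 0 (mod 9): 44·t ≡ 0 − 24 = -24 (mod 9).
    Reduce coefficients mod 9: 8·t ≡ 3 (mod 9).
    The inverse of 8 mod 9 is 8 (since 8·8 = 64 = 7·9 + 1), so t ≡ 8·3 = 24 ≡ 6 (mod 9).
    Then x = 24 + 44·6 = 288, valid modulo lcm(44, 9) = 396: x ≡ 288 (mod 396).
Verify: 288 mod 11 = 2 ✓, 288 mod 4 = 0 ✓, 288 mod 9 = 0 ✓.

x ≡ 288 (mod 396).


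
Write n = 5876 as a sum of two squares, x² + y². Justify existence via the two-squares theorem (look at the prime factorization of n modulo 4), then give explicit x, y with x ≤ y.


Step 1: Factor n = 5876 = 2^2 · 13 · 113.
Step 2: Check the mod-4 condition on each prime factor: 2 = 2 (special); 13 ≡ 1 (mod 4), exponent 1; 113 ≡ 1 (mod 4), exponent 1.
All primes ≡ 3 (mod 4) appear to even exponent (or don't appear), so by the two-squares theorem n IS expressible as a sum of two squares.
Step 3: Build a representation. Group n = k² · m with k = 2 and m = 13 · 113 = 1469 (a product of primes ≡ 1 (mod 4)); a representation of m scales to one of n via (k·x)² + (k·y)² = k²(x² + y²). Each prime p ≡ 1 (mod 4) is itself a sum of two squares; find a² by testing p − a² for a perfect square:
  13: 13 − 1² = 12, 13 − 2² = 9 = 3² ⇒ 13 = 2² + 3².
  113: 113 − 1² = 112, 113 − 2² = 109, 113 − 3² = 104, 113 − 4² = 97, 113 − 5² = 88, 113 − 6² = 77, 113 − 7² = 64 = 8² ⇒ 113 = 7² + 8².
  Combine using the Brahmagupta–Fibonacci identity (a² + b²)(c² + d²) = (ac − bd)² + (ad + bc)² = (ac + bd)² + (ad − bc)²:
  13 · 113 = 1469: from (2² + 3²)(7² + 8²), take (2·7 − 3·8, 2·8 + 3·7) = (14 − 24, 16 + 21) = (-10, 37); dropping signs (only squares matter) gives (10, 37); check 10² + 37² = 100 + 1369 = 1469 ✓.
  Scale by k = 2: (2·10, 2·37) = (20, 74).
Step 4: Order so x ≤ y and verify: 20² + 74² = 400 + 5476 = 5876 = n. ✓

n = 5876 = 20² + 74² (one valid representation with x ≤ y).


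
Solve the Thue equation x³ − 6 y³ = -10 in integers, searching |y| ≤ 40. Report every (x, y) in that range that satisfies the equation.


The equation is x³ - 6y³ = -10. For fixed y, x³ = 6·y³ − 10, so a solution requires the RHS to be a perfect cube.
Strategy: iterate y from -40 to 40, compute RHS = 6·y³ − 10, and check whether it is a (positive or negative) perfect cube.
Check small values of y:
  y = 0: RHS = -10 is not a perfect cube.
  y = 1: RHS = -4 is not a perfect cube.
  y = -1: RHS = -16 is not a perfect cube.
  y = 2: RHS = 38 is not a perfect cube.
  y = -2: RHS = -58 is not a perfect cube.
  y = 3: RHS = 152 is not a perfect cube.
  y = -3: RHS = -172 is not a perfect cube.
Continuing the search up to |y| = 40 finds no solutions either.
No (x, y) in the scanned range satisfies the equation.

No integer solutions with |y| ≤ 40.


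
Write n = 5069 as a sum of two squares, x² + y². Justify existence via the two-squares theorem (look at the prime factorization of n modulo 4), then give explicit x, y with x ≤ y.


Step 1: Factor n = 5069 = 37 · 137.
Step 2: Check the mod-4 condition on each prime factor: 37 ≡ 1 (mod 4), exponent 1; 137 ≡ 1 (mod 4), exponent 1.
All primes ≡ 3 (mod 4) appear to even exponent (or don't appear), so by the two-squares theorem n IS expressible as a sum of two squares.
Step 3: Build a representation. Here n = 37 · 137 is a product of primes ≡ 1 (mod 4). Each prime p ≡ 1 (mod 4) is itself a sum of two squares; find a² by testing p − a² for a perfect square:
  37: 37 − 1² = 36 = 6² ⇒ 37 = 1² + 6².
  137: 137 − 1² = 136, 137 − 2² = 133, 137 − 3² = 128, 137 − 4² = 121 = 11² ⇒ 137 = 4² + 11².
  Combine using the Brahmagupta–Fibonacci identity (a² + b²)(c² + d²) = (ac − bd)² + (ad + bc)² = (ac + bd)² + (ad − bc)²:
  37 · 137 = 5069: from (1² + 6²)(4² + 11²), take (1·4 − 6·11, 1·11 + 6·4) = (4 − 66, 11 + 24) = (-62, 35); dropping signs (only squares matter) gives (62, 35); check 62² + 35² = 3844 + 1225 = 5069 ✓.
Step 4: Order so x ≤ y and verify: 35² + 62² = 1225 + 3844 = 5069 = n. ✓

n = 5069 = 35² + 62² (one valid representation with x ≤ y).


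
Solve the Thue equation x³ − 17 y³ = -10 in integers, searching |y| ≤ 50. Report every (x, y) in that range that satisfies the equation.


The equation is x³ - 17y³ = -10. For fixed y, x³ = 17·y³ − 10, so a solution requires the RHS to be a perfect cube.
Strategy: iterate y from -50 to 50, compute RHS = 17·y³ − 10, and check whether it is a (positive or negative) perfect cube.
Check small values of y:
  y = 0: RHS = -10 is not a perfect cube.
  y = 1: RHS = 7 is not a perfect cube.
  y = -1: RHS = -27 = (-3)³ ⇒ x = -3 works.
  y = 2: RHS = 126 is not a perfect cube.
  y = -2: RHS = -146 is not a perfect cube.
  y = 3: RHS = 449 is not a perfect cube.
  y = -3: RHS = -469 is not a perfect cube.
Continuing the search up to |y| = 50 finds no further solutions beyond those listed.
Collected solutions: (-3, -1).

Solutions (with |y| ≤ 50): (-3, -1).


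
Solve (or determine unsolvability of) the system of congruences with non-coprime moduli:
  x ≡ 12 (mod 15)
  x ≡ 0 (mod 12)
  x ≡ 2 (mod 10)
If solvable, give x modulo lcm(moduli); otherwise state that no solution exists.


Moduli 15, 12, 10 are not pairwise coprime, so CRT works modulo lcm(m_i) when all pairwise compatibility conditions hold.
Pairwise compatibility: gcd(m_i, m_j) must divide a_i - a_j for every pair.
Merge one congruence at a time:
  Start: x ≡ 12 (mod 15).
  Combine with x ≡ 0 (mod 12): gcd(15, 12) = 3; 0 - 12 = -12, which IS divisible by 3, so compatible.
    Write x = 12 + 15·t and substitute into x ≡ 0 (mod 12): 15·t ≡ 0 − 12 = -12 (mod 12).
    Divide the congruence (and modulus) by g = 3: 5·t ≡ -4 (mod 4).
    Reduce coefficients mod 4: 1·t ≡ 0 (mod 4).
    So t ≡ 0 (mod 4).
    Then x = 12 + 15·0 = 12, valid modulo lcm(15, 12) = 60: x ≡ 12 (mod 60).
  Combine with x ≡ 2 (mod 10): gcd(60, 10) = 10; 2 - 12 = -10, which IS divisible by 10, so compatible.
    Write x = 12 + 60·t and substitute into x ≡ 2 (mod 10): 60·t ≡ 2 − 12 = -10 (mod 10).
    Divide the congruence (and modulus) by g = 10: 6·t ≡ -1 (mod 1).
    Modulo 1 every t works; take t = 0.
    Then x = 12 + 60·0 = 12, valid modulo lcm(60, 10) = 60: x ≡ 12 (mod 60).
Verify: 12 mod 15 = 12, 12 mod 12 = 0, 12 mod 10 = 2.

x ≡ 12 (mod 60).


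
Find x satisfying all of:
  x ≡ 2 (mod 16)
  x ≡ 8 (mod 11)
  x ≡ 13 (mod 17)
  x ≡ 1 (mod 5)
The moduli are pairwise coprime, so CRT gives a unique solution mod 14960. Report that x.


Product of moduli M = 16 · 11 · 17 · 5 = 14960.
Merge one congruence at a time:
  Start: x ≡ 2 (mod 16).
  Combine with x ≡ 8 (mod 11); new modulus lcm = 176.
    Write x = 2 + 16·t and substitute into x ≡ 8 (mod 11): 16·t ≡ 8 − 2 = 6 (mod 11).
    Reduce coefficients mod 11: 5·t ≡ 6 (mod 11).
    The inverse of 5 mod 11 is 9 (since 5·9 = 45 = 4·11 + 1), so t ≡ 9·6 = 54 ≡ 10 (mod 11).
    Then x = 2 + 16·10 = 162, valid modulo lcm(16, 11) = 176: x ≡ 162 (mod 176).
  Combine with x ≡ 13 (mod 17); new modulus lcm = 2992.
    Write x = 162 + 176·t and substitute into x ≡ 13 (mod 17): 176·t ≡ 13 − 162 = -149 (mod 17).
    Reduce coefficients mod 17: 6·t ≡ 4 (mod 17).
    The inverse of 6 mod 17 is 3 (since 6·3 = 18 = 1·17 + 1), so t ≡ 3·4 = 12 ≡ 12 (mod 17).
    Then x = 162 + 176·12 = 2274, valid modulo lcm(176, 17) = 2992: x ≡ 2274 (mod 2992).
  Combine with x ≡ 1 (mod 5); new modulus lcm = 14960.
    Write x = 2274 + 2992·t and substitute into x ≡ 1 (mod 5): 2992·t ≡ 1 − 2274 = -2273 (mod 5).
    Reduce coefficients mod 5: 2·t ≡ 2 (mod 5).
    The inverse of 2 mod 5 is 3 (since 2·3 = 6 = 1·5 + 1), so t ≡ 3·2 = 6 ≡ 1 (mod 5).
    Then x = 2274 + 2992·1 = 5266, valid modulo lcm(2992, 5) = 14960: x ≡ 5266 (mod 14960).
Verify against each original: 5266 mod 16 = 2, 5266 mod 11 = 8, 5266 mod 17 = 13, 5266 mod 5 = 1.

x ≡ 5266 (mod 14960).


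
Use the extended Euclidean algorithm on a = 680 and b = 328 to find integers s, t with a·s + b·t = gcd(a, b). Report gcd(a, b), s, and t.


Euclidean algorithm on (680, 328) — divide until remainder is 0:
  680 = 2 · 328 + 24
  328 = 13 · 24 + 16
  24 = 1 · 16 + 8
  16 = 2 · 8 + 0
gcd(680, 328) = 8.
Track Bezout coefficients alongside the remainders: start with r₀ = 680 = a·1 + b·0 (s = 1, t = 0) and r₁ = 328 = a·0 + b·1 (s = 0, t = 1); each new remainder r_{k+1} = r_{k-1} − q_k·r_k inherits s_{k+1} = s_{k-1} − q_k·s_k, t_{k+1} = t_{k-1} − q_k·t_k, so r_k = a·s_k + b·t_k at every step:
  q = 2: r = 24, s = 1 − 2·0 = 1, t = 0 − 2·1 = -2  (check: 680·1 + 328·(-2) = 24)
  q = 13: r = 16, s = 0 − 13·1 = -13, t = 1 − 13·(-2) = 27  (check: 680·(-13) + 328·27 = 16)
  q = 1: r = 8, s = 1 − 1·(-13) = 14, t = -2 − 1·27 = -29  (check: 680·14 + 328·(-29) = 8)
The row with r = 8 (the gcd) gives the Bezout coefficients s = 14, t = -29.
Result: 680 · (14) + 328 · (-29) = 8.

gcd(680, 328) = 8; s = 14, t = -29 (check: 680·14 + 328·(-29) = 8).


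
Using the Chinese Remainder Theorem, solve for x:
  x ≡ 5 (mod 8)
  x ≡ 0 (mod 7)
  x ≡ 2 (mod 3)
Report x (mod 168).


Moduli 8, 7, 3 are pairwise coprime; by CRT there is a unique solution modulo M = 8 · 7 · 3 = 168.
Solve pairwise, accumulating the modulus:
  Start with x ≡ 5 (mod 8).
  Combine with x ≡ 0 (mod 7): since gcd(8, 7) = 1, we get a unique residue mod 56.
    Write x = 5 + 8·t and substitute into x ≡ 0 (mod 7): 8·t ≡ 0 − 5 = -5 (mod 7).
    Reduce coefficients mod 7: 1·t ≡ 2 (mod 7).
    So t ≡ 2 (mod 7).
    Then x = 5 + 8·2 = 21, valid modulo lcm(8, 7) = 56: x ≡ 21 (mod 56).
  Combine with x ≡ 2 (mod 3): since gcd(56, 3) = 1, we get a unique residue mod 168.
    Write x = 21 + 56·t and substitute into x ≡ 2 (mod 3): 56·t ≡ 2 − 21 = -19 (mod 3).
    Reduce coefficients mod 3: 2·t ≡ 2 (mod 3).
    The inverse of 2 mod 3 is 2 (since 2·2 = 4 = 1·3 + 1), so t ≡ 2·2 = 4 ≡ 1 (mod 3).
    Then x = 21 + 56·1 = 77, valid modulo lcm(56, 3) = 168: x ≡ 77 (mod 168).
Verify: 77 mod 8 = 5 ✓, 77 mod 7 = 0 ✓, 77 mod 3 = 2 ✓.

x ≡ 77 (mod 168).


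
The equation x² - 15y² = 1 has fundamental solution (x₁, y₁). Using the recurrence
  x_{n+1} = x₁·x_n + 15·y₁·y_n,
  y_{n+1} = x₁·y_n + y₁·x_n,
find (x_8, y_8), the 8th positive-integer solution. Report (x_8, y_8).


Step 1: Find the fundamental solution (x₁, y₁) of x² - 15y² = 1.
  Expand √15 as a continued fraction. a₀ = ⌊√15⌋ = 3; iterate m_{k+1} = d_k·a_k − m_k, d_{k+1} = (15 − m_{k+1}²)/d_k, a_{k+1} = ⌊(a₀ + m_{k+1})/d_{k+1}⌋ (starting m₀ = 0, d₀ = 1), with convergents p_k = a_k·p_{k-1} + p_{k-2}, q_k = a_k·q_{k-1} + q_{k-2} (p₋₁ = 1, q₋₁ = 0):
  k = 0: a₀ = 3; p₀/q₀ = 3/1; p₀² − 15·q₀² = 9 − 15 = -6.
  k = 1: m = 3, d = 6, a = ⌊(3 + 3)/6⌋ = 1; p/q = (1·3 + 1)/(1·1 + 0) = 4/1; p² − 15·q² = 16 − 15 = 1.
  The first convergent with p² − 15·q² = 1 gives the fundamental solution (x₁, y₁) = (4, 1).
Step 2: Apply the recurrence (x_{n+1}, y_{n+1}) = (x₁x_n + 15y₁y_n, x₁y_n + y₁x_n) repeatedly.
  From (x_1, y_1) = (4, 1): x_2 = 4·4 + 15·1·1 = 31; y_2 = 4·1 + 1·4 = 8.
  From (x_2, y_2) = (31, 8): x_3 = 4·31 + 15·1·8 = 244; y_3 = 4·8 + 1·31 = 63.
  From (x_3, y_3) = (244, 63): x_4 = 4·244 + 15·1·63 = 1921; y_4 = 4·63 + 1·244 = 496.
  From (x_4, y_4) = (1921, 496): x_5 = 4·1921 + 15·1·496 = 15124; y_5 = 4·496 + 1·1921 = 3905.
  From (x_5, y_5) = (15124, 3905): x_6 = 4·15124 + 15·1·3905 = 119071; y_6 = 4·3905 + 1·15124 = 30744.
  From (x_6, y_6) = (119071, 30744): x_7 = 4·119071 + 15·1·30744 = 937444; y_7 = 4·30744 + 1·119071 = 242047.
  From (x_7, y_7) = (937444, 242047): x_8 = 4·937444 + 15·1·242047 = 7380481; y_8 = 4·242047 + 1·937444 = 1905632.
Step 3: Verify x_8² - 15·y_8² = 54471499791361 - 54471499791360 = 1 (should be 1). ✓

(x_1, y_1) = (4, 1); (x_8, y_8) = (7380481, 1905632).
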